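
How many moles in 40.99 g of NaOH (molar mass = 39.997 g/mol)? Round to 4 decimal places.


n = mass / M
n = 40.99 / 39.997
n = 1.02482686 mol, rounded to 4 dp:

1.0248 mol


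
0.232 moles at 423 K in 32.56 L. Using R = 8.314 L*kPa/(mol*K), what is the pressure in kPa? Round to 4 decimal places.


PV = nRT, solve for P = nRT / V.
nRT = 0.232 * 8.314 * 423 = 815.9027
P = 815.9027 / 32.56
P = 25.05843673 kPa, rounded to 4 dp:

25.0584 kPa


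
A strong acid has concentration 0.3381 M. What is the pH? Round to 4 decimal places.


A strong acid dissociates completely, so [H+] equals the given concentration.
pH = -log10([H+]) = -log10(0.3381)
pH = 0.47095483, rounded to 4 dp:

0.4710


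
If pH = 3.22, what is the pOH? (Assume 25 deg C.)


At 25 deg C, pH + pOH = 14.
pOH = 14 - pH = 14 - 3.22
pOH = 10.78:

10.78


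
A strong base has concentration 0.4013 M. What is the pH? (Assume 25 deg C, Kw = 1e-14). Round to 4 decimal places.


A strong base dissociates completely, so [OH-] equals the given concentration.
pOH = -log10([OH-]) = -log10(0.4013) = 0.396531
pH = 14 - pOH = 14 - 0.396531
pH = 13.603469, rounded to 4 dp:

13.6035


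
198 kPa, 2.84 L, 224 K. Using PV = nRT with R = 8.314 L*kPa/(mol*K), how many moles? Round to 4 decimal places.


PV = nRT, solve for n = PV / (RT).
PV = 198 * 2.84 = 562.32
RT = 8.314 * 224 = 1862.336
n = 562.32 / 1862.336
n = 0.30194337 mol, rounded to 4 dp:

0.3019 mol


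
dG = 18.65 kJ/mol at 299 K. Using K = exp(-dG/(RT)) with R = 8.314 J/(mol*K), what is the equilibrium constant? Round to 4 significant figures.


dG is in kJ/mol; multiply by 1000 to match R in J/(mol*K).
RT = 8.314 * 299 = 2485.886 J/mol
exponent = -dG*1000 / (RT) = -(18.65*1000) / 2485.886 = -7.5023553
K = exp(-7.5023553)
K = 0.00055178322, rounded to 4 significant figures:

0.0005518


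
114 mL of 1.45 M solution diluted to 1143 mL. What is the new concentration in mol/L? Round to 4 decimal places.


Dilution: M1*V1 = M2*V2, solve for M2.
M2 = M1*V1 / V2
M2 = 1.45 * 114 / 1143
M2 = 165.3 / 1143
M2 = 0.14461942 mol/L, rounded to 4 dp:

0.1446 mol/L


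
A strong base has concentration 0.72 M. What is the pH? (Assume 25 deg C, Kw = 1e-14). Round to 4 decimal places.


A strong base dissociates completely, so [OH-] equals the given concentration.
pOH = -log10([OH-]) = -log10(0.72) = 0.142668
pH = 14 - pOH = 14 - 0.142668
pH = 13.857332, rounded to 4 dp:

13.8573


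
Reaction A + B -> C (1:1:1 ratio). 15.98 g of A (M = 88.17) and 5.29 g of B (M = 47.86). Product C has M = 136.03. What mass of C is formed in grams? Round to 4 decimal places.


Find moles of each reactant; the smaller value is the limiting reagent in a 1:1:1 reaction, so moles_C equals moles of the limiter.
n_A = mass_A / M_A = 15.98 / 88.17 = 0.181241 mol
n_B = mass_B / M_B = 5.29 / 47.86 = 0.110531 mol
Limiting reagent: B (smaller), n_limiting = 0.110531 mol
mass_C = n_limiting * M_C = 0.110531 * 136.03
mass_C = 15.03553193 g, rounded to 4 dp:

15.0355 g


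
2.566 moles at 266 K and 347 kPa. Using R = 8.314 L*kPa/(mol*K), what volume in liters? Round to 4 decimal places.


PV = nRT, solve for V = nRT / P.
nRT = 2.566 * 8.314 * 266 = 5674.7706
V = 5674.7706 / 347
V = 16.35380576 L, rounded to 4 dp:

16.3538 L


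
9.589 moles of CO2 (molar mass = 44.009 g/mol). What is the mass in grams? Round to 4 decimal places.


mass = n * M
mass = 9.589 * 44.009
mass = 422.002301 g, rounded to 4 dp:

422.0023 g


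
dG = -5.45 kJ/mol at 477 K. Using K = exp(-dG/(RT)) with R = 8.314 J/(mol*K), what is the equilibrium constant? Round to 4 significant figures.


dG is in kJ/mol; multiply by 1000 to match R in J/(mol*K).
RT = 8.314 * 477 = 3965.778 J/mol
exponent = -dG*1000 / (RT) = -(-5.45*1000) / 3965.778 = 1.37425746
K = exp(1.37425746)
K = 3.952141, rounded to 4 significant figures:

3.952


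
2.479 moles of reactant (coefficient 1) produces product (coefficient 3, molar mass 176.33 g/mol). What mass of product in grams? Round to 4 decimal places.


Use the coefficient ratio to convert reactant moles to product moles, then multiply by the product's molar mass.
moles_P = moles_R * (coeff_P / coeff_R) = 2.479 * (3/1) = 7.437
mass_P = moles_P * M_P = 7.437 * 176.33
mass_P = 1311.36621 g, rounded to 4 dp:

1311.3662 g


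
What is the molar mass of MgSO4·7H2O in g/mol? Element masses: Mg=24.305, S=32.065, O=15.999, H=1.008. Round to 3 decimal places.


M = sum(count * atomic_mass) over atoms.
M = 1*24.305 + 1*32.065 + 11*15.999 + 14*1.008
M = 24.305 + 32.065 + 175.989 + 14.112
M = 246.471 g/mol, rounded to 3 dp:

246.471 g/mol


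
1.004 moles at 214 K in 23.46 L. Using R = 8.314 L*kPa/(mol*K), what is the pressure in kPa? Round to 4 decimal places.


PV = nRT, solve for P = nRT / V.
nRT = 1.004 * 8.314 * 214 = 1786.3128
P = 1786.3128 / 23.46
P = 76.1429156 kPa, rounded to 4 dp:

76.1429 kPa


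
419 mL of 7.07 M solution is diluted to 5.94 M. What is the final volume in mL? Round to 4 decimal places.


Dilution: M1*V1 = M2*V2, solve for V2.
V2 = M1*V1 / M2
V2 = 7.07 * 419 / 5.94
V2 = 2962.33 / 5.94
V2 = 498.70875421 mL, rounded to 4 dp:

498.7088 mL


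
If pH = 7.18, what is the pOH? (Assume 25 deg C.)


At 25 deg C, pH + pOH = 14.
pOH = 14 - pH = 14 - 7.18
pOH = 6.82:

6.82


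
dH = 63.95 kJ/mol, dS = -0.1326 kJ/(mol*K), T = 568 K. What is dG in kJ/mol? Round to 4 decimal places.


Gibbs: dG = dH - T*dS (consistent units, dS already in kJ/(mol*K)).
T*dS = 568 * -0.1326 = -75.3168
dG = 63.95 - (-75.3168)
dG = 139.2668 kJ/mol, rounded to 4 dp:

139.2668 kJ/mol


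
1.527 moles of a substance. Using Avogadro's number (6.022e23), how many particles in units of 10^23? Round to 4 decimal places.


N = n * NA, then divide by 1e23 for the requested units.
N / 1e23 = n * 6.022
N / 1e23 = 1.527 * 6.022
N / 1e23 = 9.195594, rounded to 4 dp:

9.1956


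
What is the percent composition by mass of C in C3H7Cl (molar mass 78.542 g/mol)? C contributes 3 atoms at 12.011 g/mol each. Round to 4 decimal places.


pct = 100 * (n_elem * M_elem) / M_total
mass_contribution = 3 * 12.011 = 36.033 g/mol
pct = 100 * 36.033 / 78.542
pct = 45.87736498 %, rounded to 4 dp:

45.8774 %


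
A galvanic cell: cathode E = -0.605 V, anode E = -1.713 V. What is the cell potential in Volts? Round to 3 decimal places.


Standard cell potential: E_cell = E_cathode - E_anode.
E_cell = -0.605 - (-1.713)
E_cell = 1.108 V, rounded to 3 dp:

1.108 V


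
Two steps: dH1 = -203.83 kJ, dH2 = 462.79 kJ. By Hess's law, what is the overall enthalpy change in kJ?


Hess's law: enthalpy is a state function, so add the step enthalpies.
dH_total = dH1 + dH2 = -203.83 + (462.79)
dH_total = 258.96 kJ:

258.96 kJ


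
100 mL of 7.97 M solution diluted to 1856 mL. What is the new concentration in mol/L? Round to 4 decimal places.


Dilution: M1*V1 = M2*V2, solve for M2.
M2 = M1*V1 / V2
M2 = 7.97 * 100 / 1856
M2 = 797.0 / 1856
M2 = 0.4294181 mol/L, rounded to 4 dp:

0.4294 mol/L


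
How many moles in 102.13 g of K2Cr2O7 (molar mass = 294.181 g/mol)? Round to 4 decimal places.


n = mass / M
n = 102.13 / 294.181
n = 0.34716722 mol, rounded to 4 dp:

0.3472 mol


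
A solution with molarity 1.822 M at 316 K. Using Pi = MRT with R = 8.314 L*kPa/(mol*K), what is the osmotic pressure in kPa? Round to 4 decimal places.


Osmotic pressure (van't Hoff): Pi = M*R*T.
RT = 8.314 * 316 = 2627.224
Pi = 1.822 * 2627.224
Pi = 4786.802128 kPa, rounded to 4 dp:

4786.8021 kPa


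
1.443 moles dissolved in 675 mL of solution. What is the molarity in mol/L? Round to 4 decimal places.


Convert volume to liters: V_L = V_mL / 1000.
V_L = 675 / 1000 = 0.675 L
M = n / V_L = 1.443 / 0.675
M = 2.13777778 mol/L, rounded to 4 dp:

2.1378 mol/L


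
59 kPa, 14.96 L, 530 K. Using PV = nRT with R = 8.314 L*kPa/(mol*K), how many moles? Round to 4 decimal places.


PV = nRT, solve for n = PV / (RT).
PV = 59 * 14.96 = 882.64
RT = 8.314 * 530 = 4406.42
n = 882.64 / 4406.42
n = 0.20030773 mol, rounded to 4 dp:

0.2003 mol


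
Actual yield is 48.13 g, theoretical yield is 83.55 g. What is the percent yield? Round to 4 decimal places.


% yield = 100 * actual / theoretical
% yield = 100 * 48.13 / 83.55
% yield = 57.60622382 %, rounded to 4 dp:

57.6062 %


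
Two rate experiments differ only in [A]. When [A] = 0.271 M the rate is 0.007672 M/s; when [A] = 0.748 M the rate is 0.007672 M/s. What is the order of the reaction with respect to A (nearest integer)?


Rate is proportional to [A]^n, so rate2/rate1 = ([A]2/[A]1)^n. Take logs to solve for n.
rate2/rate1 = 0.007672 / 0.007672 = 1.0
[A]2/[A]1 = 0.748 / 0.271 = 2.7601
n = ln(1.0) / ln(2.7601) = 0.0
Nearest integer order:

0


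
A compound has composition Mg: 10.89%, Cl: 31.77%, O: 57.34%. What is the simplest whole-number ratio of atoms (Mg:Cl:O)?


Assume 100 g of compound, divide each mass% by atomic mass to get moles, then normalize by the smallest to get a raw atom ratio.
Moles per 100 g: Mg: 10.89/24.305 = 0.4481, Cl: 31.77/35.453 = 0.8961, O: 57.34/15.999 = 3.584
Raw ratio (divide by min = 0.4481): Mg: 1.0, Cl: 2.0, O: 7.999
Multiply by 1 to clear fractions: Mg: 1.0 ~= 1, Cl: 2.0 ~= 2, O: 7.999 ~= 8
Reduce by GCD to get the simplest whole-number ratio:

1:2:8


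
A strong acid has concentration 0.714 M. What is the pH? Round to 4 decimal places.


A strong acid dissociates completely, so [H+] equals the given concentration.
pH = -log10([H+]) = -log10(0.714)
pH = 0.14630179, rounded to 4 dp:

0.1463


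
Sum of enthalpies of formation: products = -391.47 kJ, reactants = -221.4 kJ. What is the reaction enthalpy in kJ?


dH_rxn = sum(dH_f products) - sum(dH_f reactants)
dH_rxn = -391.47 - (-221.4)
dH_rxn = -170.07 kJ:

-170.07 kJ


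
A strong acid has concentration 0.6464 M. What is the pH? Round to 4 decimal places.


A strong acid dissociates completely, so [H+] equals the given concentration.
pH = -log10([H+]) = -log10(0.6464)
pH = 0.18949865, rounded to 4 dp:

0.1895


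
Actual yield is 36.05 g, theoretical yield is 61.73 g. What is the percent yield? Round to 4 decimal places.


% yield = 100 * actual / theoretical
% yield = 100 * 36.05 / 61.73
% yield = 58.39948161 %, rounded to 4 dp:

58.3995 %


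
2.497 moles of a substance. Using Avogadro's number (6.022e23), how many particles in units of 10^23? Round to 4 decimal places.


N = n * NA, then divide by 1e23 for the requested units.
N / 1e23 = n * 6.022
N / 1e23 = 2.497 * 6.022
N / 1e23 = 15.036934, rounded to 4 dp:

15.0369


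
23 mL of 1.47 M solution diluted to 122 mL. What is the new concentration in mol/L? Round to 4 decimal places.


Dilution: M1*V1 = M2*V2, solve for M2.
M2 = M1*V1 / V2
M2 = 1.47 * 23 / 122
M2 = 33.81 / 122
M2 = 0.27713115 mol/L, rounded to 4 dp:

0.2771 mol/L


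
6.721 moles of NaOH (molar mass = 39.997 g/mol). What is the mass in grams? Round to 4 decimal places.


mass = n * M
mass = 6.721 * 39.997
mass = 268.819837 g, rounded to 4 dp:

268.8198 g


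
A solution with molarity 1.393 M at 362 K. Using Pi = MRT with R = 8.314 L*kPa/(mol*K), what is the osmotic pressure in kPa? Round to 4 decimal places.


Osmotic pressure (van't Hoff): Pi = M*R*T.
RT = 8.314 * 362 = 3009.668
Pi = 1.393 * 3009.668
Pi = 4192.467524 kPa, rounded to 4 dp:

4192.4675 kPa


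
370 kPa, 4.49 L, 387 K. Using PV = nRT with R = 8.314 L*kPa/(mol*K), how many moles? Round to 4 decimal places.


PV = nRT, solve for n = PV / (RT).
PV = 370 * 4.49 = 1661.3
RT = 8.314 * 387 = 3217.518
n = 1661.3 / 3217.518
n = 0.51632967 mol, rounded to 4 dp:

0.5163 mol


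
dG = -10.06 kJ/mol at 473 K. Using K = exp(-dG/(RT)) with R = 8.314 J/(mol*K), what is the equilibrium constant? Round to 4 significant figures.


dG is in kJ/mol; multiply by 1000 to match R in J/(mol*K).
RT = 8.314 * 473 = 3932.522 J/mol
exponent = -dG*1000 / (RT) = -(-10.06*1000) / 3932.522 = 2.55815479
K = exp(2.55815479)
K = 12.91197, rounded to 4 significant figures:

12.91


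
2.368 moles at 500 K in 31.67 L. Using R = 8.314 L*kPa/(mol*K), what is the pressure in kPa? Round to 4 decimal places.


PV = nRT, solve for P = nRT / V.
nRT = 2.368 * 8.314 * 500 = 9843.776
P = 9843.776 / 31.67
P = 310.82336596 kPa, rounded to 4 dp:

310.8234 kPa


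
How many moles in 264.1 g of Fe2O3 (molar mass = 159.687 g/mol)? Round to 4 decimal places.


n = mass / M
n = 264.1 / 159.687
n = 1.65386036 mol, rounded to 4 dp:

1.6539 mol


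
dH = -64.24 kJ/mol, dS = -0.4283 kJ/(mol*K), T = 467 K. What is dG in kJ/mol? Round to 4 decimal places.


Gibbs: dG = dH - T*dS (consistent units, dS already in kJ/(mol*K)).
T*dS = 467 * -0.4283 = -200.0161
dG = -64.24 - (-200.0161)
dG = 135.7761 kJ/mol, rounded to 4 dp:

135.7761 kJ/mol


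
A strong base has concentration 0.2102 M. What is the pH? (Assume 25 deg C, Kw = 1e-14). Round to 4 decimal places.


A strong base dissociates completely, so [OH-] equals the given concentration.
pOH = -log10([OH-]) = -log10(0.2102) = 0.677367
pH = 14 - pOH = 14 - 0.677367
pH = 13.322633, rounded to 4 dp:

13.3226


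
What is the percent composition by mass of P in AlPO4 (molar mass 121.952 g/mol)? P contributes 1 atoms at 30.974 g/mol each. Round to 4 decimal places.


pct = 100 * (n_elem * M_elem) / M_total
mass_contribution = 1 * 30.974 = 30.974 g/mol
pct = 100 * 30.974 / 121.952
pct = 25.39851745 %, rounded to 4 dp:

25.3985 %


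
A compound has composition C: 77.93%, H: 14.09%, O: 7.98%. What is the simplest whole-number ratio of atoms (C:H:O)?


Assume 100 g of compound, divide each mass% by atomic mass to get moles, then normalize by the smallest to get a raw atom ratio.
Moles per 100 g: C: 77.93/12.011 = 6.4882, H: 14.09/1.008 = 13.9782, O: 7.98/15.999 = 0.4988
Raw ratio (divide by min = 0.4988): C: 13.008, H: 28.025, O: 1.0
Multiply by 1 to clear fractions: C: 13.008 ~= 13, H: 28.025 ~= 28, O: 1.0 ~= 1
Reduce by GCD to get the simplest whole-number ratio:

13:28:1


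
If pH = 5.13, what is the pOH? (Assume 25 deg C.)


At 25 deg C, pH + pOH = 14.
pOH = 14 - pH = 14 - 5.13
pOH = 8.87:

8.87


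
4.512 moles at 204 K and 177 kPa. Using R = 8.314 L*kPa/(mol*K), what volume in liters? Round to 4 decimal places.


PV = nRT, solve for V = nRT / P.
nRT = 4.512 * 8.314 * 204 = 7652.6047
V = 7652.6047 / 177
V = 43.2350548 L, rounded to 4 dp:

43.2351 L


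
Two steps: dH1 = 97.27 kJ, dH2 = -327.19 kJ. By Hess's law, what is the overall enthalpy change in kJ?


Hess's law: enthalpy is a state function, so add the step enthalpies.
dH_total = dH1 + dH2 = 97.27 + (-327.19)
dH_total = -229.92 kJ:

-229.92 kJ


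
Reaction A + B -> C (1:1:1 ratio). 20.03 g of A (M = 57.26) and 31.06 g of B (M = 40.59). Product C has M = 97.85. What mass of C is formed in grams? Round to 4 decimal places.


Find moles of each reactant; the smaller value is the limiting reagent in a 1:1:1 reaction, so moles_C equals moles of the limiter.
n_A = mass_A / M_A = 20.03 / 57.26 = 0.349808 mol
n_B = mass_B / M_B = 31.06 / 40.59 = 0.765213 mol
Limiting reagent: A (smaller), n_limiting = 0.349808 mol
mass_C = n_limiting * M_C = 0.349808 * 97.85
mass_C = 34.2287128 g, rounded to 4 dp:

34.2287 g


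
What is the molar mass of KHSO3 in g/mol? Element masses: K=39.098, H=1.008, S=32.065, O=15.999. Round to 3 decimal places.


M = sum(count * atomic_mass) over atoms.
M = 1*39.098 + 1*1.008 + 1*32.065 + 3*15.999
M = 39.098 + 1.008 + 32.065 + 47.997
M = 120.168 g/mol, rounded to 3 dp:

120.168 g/mol


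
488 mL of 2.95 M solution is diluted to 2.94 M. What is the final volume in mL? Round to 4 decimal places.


Dilution: M1*V1 = M2*V2, solve for V2.
V2 = M1*V1 / M2
V2 = 2.95 * 488 / 2.94
V2 = 1439.6 / 2.94
V2 = 489.65986395 mL, rounded to 4 dp:

489.6599 mL


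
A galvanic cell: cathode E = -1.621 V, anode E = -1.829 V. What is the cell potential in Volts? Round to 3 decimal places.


Standard cell potential: E_cell = E_cathode - E_anode.
E_cell = -1.621 - (-1.829)
E_cell = 0.208 V, rounded to 3 dp:

0.208 V


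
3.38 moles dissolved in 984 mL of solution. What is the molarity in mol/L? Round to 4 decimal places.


Convert volume to liters: V_L = V_mL / 1000.
V_L = 984 / 1000 = 0.984 L
M = n / V_L = 3.38 / 0.984
M = 3.43495935 mol/L, rounded to 4 dp:

3.4350 mol/L


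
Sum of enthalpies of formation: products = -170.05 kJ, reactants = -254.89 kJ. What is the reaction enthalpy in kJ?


dH_rxn = sum(dH_f products) - sum(dH_f reactants)
dH_rxn = -170.05 - (-254.89)
dH_rxn = 84.84 kJ:

84.84 kJ


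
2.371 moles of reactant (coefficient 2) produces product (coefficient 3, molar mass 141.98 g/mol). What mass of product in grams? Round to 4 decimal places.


Use the coefficient ratio to convert reactant moles to product moles, then multiply by the product's molar mass.
moles_P = moles_R * (coeff_P / coeff_R) = 2.371 * (3/2) = 3.5565
mass_P = moles_P * M_P = 3.5565 * 141.98
mass_P = 504.95187 g, rounded to 4 dp:

504.9519 g


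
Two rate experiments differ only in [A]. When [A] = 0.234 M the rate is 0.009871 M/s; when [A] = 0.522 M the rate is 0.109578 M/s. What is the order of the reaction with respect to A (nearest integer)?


Rate is proportional to [A]^n, so rate2/rate1 = ([A]2/[A]1)^n. Take logs to solve for n.
rate2/rate1 = 0.109578 / 0.009871 = 11.101
[A]2/[A]1 = 0.522 / 0.234 = 2.2308
n = ln(11.101) / ln(2.2308) = 3.0
Nearest integer order:

3


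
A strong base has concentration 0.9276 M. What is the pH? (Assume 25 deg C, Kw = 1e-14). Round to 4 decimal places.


A strong base dissociates completely, so [OH-] equals the given concentration.
pOH = -log10([OH-]) = -log10(0.9276) = 0.032639
pH = 14 - pOH = 14 - 0.032639
pH = 13.967361, rounded to 4 dp:

13.9674


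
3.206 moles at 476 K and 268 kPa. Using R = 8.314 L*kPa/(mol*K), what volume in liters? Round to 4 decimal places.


PV = nRT, solve for V = nRT / P.
nRT = 3.206 * 8.314 * 476 = 12687.6296
V = 12687.6296 / 268
V = 47.34190149 L, rounded to 4 dp:

47.3419 L


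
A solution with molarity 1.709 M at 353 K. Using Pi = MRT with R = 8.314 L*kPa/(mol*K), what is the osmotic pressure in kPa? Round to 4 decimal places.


Osmotic pressure (van't Hoff): Pi = M*R*T.
RT = 8.314 * 353 = 2934.842
Pi = 1.709 * 2934.842
Pi = 5015.644978 kPa, rounded to 4 dp:

5015.6450 kPa


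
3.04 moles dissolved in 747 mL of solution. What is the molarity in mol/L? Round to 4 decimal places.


Convert volume to liters: V_L = V_mL / 1000.
V_L = 747 / 1000 = 0.747 L
M = n / V_L = 3.04 / 0.747
M = 4.06961178 mol/L, rounded to 4 dp:

4.0696 mol/L


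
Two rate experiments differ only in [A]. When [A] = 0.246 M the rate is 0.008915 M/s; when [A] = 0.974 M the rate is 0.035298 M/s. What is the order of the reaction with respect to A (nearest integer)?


Rate is proportional to [A]^n, so rate2/rate1 = ([A]2/[A]1)^n. Take logs to solve for n.
rate2/rate1 = 0.035298 / 0.008915 = 3.9594
[A]2/[A]1 = 0.974 / 0.246 = 3.9593
n = ln(3.9594) / ln(3.9593) = 1.0
Nearest integer order:

1


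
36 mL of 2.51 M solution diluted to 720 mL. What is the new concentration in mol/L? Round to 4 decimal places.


Dilution: M1*V1 = M2*V2, solve for M2.
M2 = M1*V1 / V2
M2 = 2.51 * 36 / 720
M2 = 90.36 / 720
M2 = 0.1255 mol/L, rounded to 4 dp:

0.1255 mol/L


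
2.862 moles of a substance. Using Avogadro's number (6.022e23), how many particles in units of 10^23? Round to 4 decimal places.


N = n * NA, then divide by 1e23 for the requested units.
N / 1e23 = n * 6.022
N / 1e23 = 2.862 * 6.022
N / 1e23 = 17.234964, rounded to 4 dp:

17.2350


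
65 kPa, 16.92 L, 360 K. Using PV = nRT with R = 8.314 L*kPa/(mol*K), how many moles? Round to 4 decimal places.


PV = nRT, solve for n = PV / (RT).
PV = 65 * 16.92 = 1099.8
RT = 8.314 * 360 = 2993.04
n = 1099.8 / 2993.04
n = 0.36745249 mol, rounded to 4 dp:

0.3675 mol


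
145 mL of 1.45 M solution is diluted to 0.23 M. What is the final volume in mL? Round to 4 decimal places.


Dilution: M1*V1 = M2*V2, solve for V2.
V2 = M1*V1 / M2
V2 = 1.45 * 145 / 0.23
V2 = 210.25 / 0.23
V2 = 914.13043478 mL, rounded to 4 dp:

914.1304 mL


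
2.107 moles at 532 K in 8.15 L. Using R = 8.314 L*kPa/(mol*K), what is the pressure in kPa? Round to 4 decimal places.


PV = nRT, solve for P = nRT / V.
nRT = 2.107 * 8.314 * 532 = 9319.3621
P = 9319.3621 / 8.15
P = 1143.48001227 kPa, rounded to 4 dp:

1143.4800 kPa


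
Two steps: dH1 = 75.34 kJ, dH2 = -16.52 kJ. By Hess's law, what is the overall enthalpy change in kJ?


Hess's law: enthalpy is a state function, so add the step enthalpies.
dH_total = dH1 + dH2 = 75.34 + (-16.52)
dH_total = 58.82 kJ:

58.82 kJ


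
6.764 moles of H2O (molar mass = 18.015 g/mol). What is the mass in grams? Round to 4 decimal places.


mass = n * M
mass = 6.764 * 18.015
mass = 121.85346 g, rounded to 4 dp:

121.8535 g


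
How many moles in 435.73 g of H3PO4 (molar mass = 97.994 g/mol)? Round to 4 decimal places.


n = mass / M
n = 435.73 / 97.994
n = 4.44649672 mol, rounded to 4 dp:

4.4465 mol


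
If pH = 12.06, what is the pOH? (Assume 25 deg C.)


At 25 deg C, pH + pOH = 14.
pOH = 14 - pH = 14 - 12.06
pOH = 1.94:

1.94


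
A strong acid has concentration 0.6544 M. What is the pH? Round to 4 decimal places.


A strong acid dissociates completely, so [H+] equals the given concentration.
pH = -log10([H+]) = -log10(0.6544)
pH = 0.18415671, rounded to 4 dp:

0.1842


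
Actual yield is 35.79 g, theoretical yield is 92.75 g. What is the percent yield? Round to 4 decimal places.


% yield = 100 * actual / theoretical
% yield = 100 * 35.79 / 92.75
% yield = 38.58760108 %, rounded to 4 dp:

38.5876 %


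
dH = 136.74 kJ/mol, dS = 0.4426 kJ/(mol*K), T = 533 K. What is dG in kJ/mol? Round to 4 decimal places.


Gibbs: dG = dH - T*dS (consistent units, dS already in kJ/(mol*K)).
T*dS = 533 * 0.4426 = 235.9058
dG = 136.74 - (235.9058)
dG = -99.1658 kJ/mol, rounded to 4 dp:

-99.1658 kJ/mol


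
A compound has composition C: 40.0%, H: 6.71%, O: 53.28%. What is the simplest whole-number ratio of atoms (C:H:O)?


Assume 100 g of compound, divide each mass% by atomic mass to get moles, then normalize by the smallest to get a raw atom ratio.
Moles per 100 g: C: 40.0/12.011 = 3.3303, H: 6.71/1.008 = 6.6567, O: 53.28/15.999 = 3.3302
Raw ratio (divide by min = 3.3302): C: 1.0, H: 1.999, O: 1.0
Multiply by 1 to clear fractions: C: 1.0 ~= 1, H: 1.999 ~= 2, O: 1.0 ~= 1
Reduce by GCD to get the simplest whole-number ratio:

1:2:1


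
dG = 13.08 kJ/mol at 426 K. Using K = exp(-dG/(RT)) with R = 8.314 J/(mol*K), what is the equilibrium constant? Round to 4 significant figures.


dG is in kJ/mol; multiply by 1000 to match R in J/(mol*K).
RT = 8.314 * 426 = 3541.764 J/mol
exponent = -dG*1000 / (RT) = -(13.08*1000) / 3541.764 = -3.69307498
K = exp(-3.69307498)
K = 0.024895332, rounded to 4 significant figures:

0.02490


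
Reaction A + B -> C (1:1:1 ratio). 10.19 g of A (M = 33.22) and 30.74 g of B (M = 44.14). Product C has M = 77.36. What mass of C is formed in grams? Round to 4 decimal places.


Find moles of each reactant; the smaller value is the limiting reagent in a 1:1:1 reaction, so moles_C equals moles of the limiter.
n_A = mass_A / M_A = 10.19 / 33.22 = 0.306743 mol
n_B = mass_B / M_B = 30.74 / 44.14 = 0.69642 mol
Limiting reagent: A (smaller), n_limiting = 0.306743 mol
mass_C = n_limiting * M_C = 0.306743 * 77.36
mass_C = 23.72963848 g, rounded to 4 dp:

23.7296 g


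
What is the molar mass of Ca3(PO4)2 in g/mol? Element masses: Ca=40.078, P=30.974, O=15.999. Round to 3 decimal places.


M = sum(count * atomic_mass) over atoms.
M = 3*40.078 + 2*30.974 + 8*15.999
M = 120.234 + 61.948 + 127.992
M = 310.174 g/mol, rounded to 3 dp:

310.174 g/mol


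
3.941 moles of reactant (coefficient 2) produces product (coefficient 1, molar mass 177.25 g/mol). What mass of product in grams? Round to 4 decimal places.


Use the coefficient ratio to convert reactant moles to product moles, then multiply by the product's molar mass.
moles_P = moles_R * (coeff_P / coeff_R) = 3.941 * (1/2) = 1.9705
mass_P = moles_P * M_P = 1.9705 * 177.25
mass_P = 349.271125 g, rounded to 4 dp:

349.2711 g


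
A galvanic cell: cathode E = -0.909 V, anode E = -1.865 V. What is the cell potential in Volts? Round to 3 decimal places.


Standard cell potential: E_cell = E_cathode - E_anode.
E_cell = -0.909 - (-1.865)
E_cell = 0.956 V, rounded to 3 dp:

0.956 V


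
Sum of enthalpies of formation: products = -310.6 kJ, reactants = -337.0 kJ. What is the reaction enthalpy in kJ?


dH_rxn = sum(dH_f products) - sum(dH_f reactants)
dH_rxn = -310.6 - (-337.0)
dH_rxn = 26.4 kJ:

26.40 kJ


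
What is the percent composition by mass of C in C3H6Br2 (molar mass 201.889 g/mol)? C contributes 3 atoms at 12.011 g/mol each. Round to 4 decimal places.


pct = 100 * (n_elem * M_elem) / M_total
mass_contribution = 3 * 12.011 = 36.033 g/mol
pct = 100 * 36.033 / 201.889
pct = 17.84792634 %, rounded to 4 dp:

17.8479 %


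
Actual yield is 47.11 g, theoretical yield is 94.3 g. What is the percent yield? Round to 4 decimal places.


% yield = 100 * actual / theoretical
% yield = 100 * 47.11 / 94.3
% yield = 49.95758218 %, rounded to 4 dp:

49.9576 %


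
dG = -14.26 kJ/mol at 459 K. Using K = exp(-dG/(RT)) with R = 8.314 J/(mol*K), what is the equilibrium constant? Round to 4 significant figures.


dG is in kJ/mol; multiply by 1000 to match R in J/(mol*K).
RT = 8.314 * 459 = 3816.126 J/mol
exponent = -dG*1000 / (RT) = -(-14.26*1000) / 3816.126 = 3.73677389
K = exp(3.73677389)
K = 41.962396, rounded to 4 significant figures:

41.96


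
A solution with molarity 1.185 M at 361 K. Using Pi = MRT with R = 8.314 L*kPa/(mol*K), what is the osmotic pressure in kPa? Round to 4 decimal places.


Osmotic pressure (van't Hoff): Pi = M*R*T.
RT = 8.314 * 361 = 3001.354
Pi = 1.185 * 3001.354
Pi = 3556.60449 kPa, rounded to 4 dp:

3556.6045 kPa


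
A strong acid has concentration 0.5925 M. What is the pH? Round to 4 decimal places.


A strong acid dissociates completely, so [H+] equals the given concentration.
pH = -log10([H+]) = -log10(0.5925)
pH = 0.22731165, rounded to 4 dp:

0.2273


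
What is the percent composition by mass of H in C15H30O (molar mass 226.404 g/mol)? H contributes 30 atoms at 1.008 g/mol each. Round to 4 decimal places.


pct = 100 * (n_elem * M_elem) / M_total
mass_contribution = 30 * 1.008 = 30.24 g/mol
pct = 100 * 30.24 / 226.404
pct = 13.35665448 %, rounded to 4 dp:

13.3567 %


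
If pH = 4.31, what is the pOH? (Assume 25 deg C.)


At 25 deg C, pH + pOH = 14.
pOH = 14 - pH = 14 - 4.31
pOH = 9.69:

9.69


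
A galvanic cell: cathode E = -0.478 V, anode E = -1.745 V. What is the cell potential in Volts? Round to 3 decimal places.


Standard cell potential: E_cell = E_cathode - E_anode.
E_cell = -0.478 - (-1.745)
E_cell = 1.267 V, rounded to 3 dp:

1.267 V


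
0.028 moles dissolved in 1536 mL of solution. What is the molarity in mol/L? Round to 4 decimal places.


Convert volume to liters: V_L = V_mL / 1000.
V_L = 1536 / 1000 = 1.536 L
M = n / V_L = 0.028 / 1.536
M = 0.01822917 mol/L, rounded to 4 dp:

0.0182 mol/L


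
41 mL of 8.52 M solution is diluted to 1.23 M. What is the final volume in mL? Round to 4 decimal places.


Dilution: M1*V1 = M2*V2, solve for V2.
V2 = M1*V1 / M2
V2 = 8.52 * 41 / 1.23
V2 = 349.32 / 1.23
V2 = 284.0 mL, rounded to 4 dp:

284.0000 mL


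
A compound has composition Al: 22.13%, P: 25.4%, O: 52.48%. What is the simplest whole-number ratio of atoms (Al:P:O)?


Assume 100 g of compound, divide each mass% by atomic mass to get moles, then normalize by the smallest to get a raw atom ratio.
Moles per 100 g: Al: 22.13/26.982 = 0.8202, P: 25.4/30.974 = 0.82, O: 52.48/15.999 = 3.2802
Raw ratio (divide by min = 0.82): Al: 1.0, P: 1.0, O: 4.0
Multiply by 1 to clear fractions: Al: 1.0 ~= 1, P: 1.0 ~= 1, O: 4.0 ~= 4
Reduce by GCD to get the simplest whole-number ratio:

1:1:4


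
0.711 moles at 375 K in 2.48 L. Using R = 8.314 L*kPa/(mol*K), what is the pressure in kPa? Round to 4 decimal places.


PV = nRT, solve for P = nRT / V.
nRT = 0.711 * 8.314 * 375 = 2216.7202
P = 2216.7202 / 2.48
P = 893.83879032 kPa, rounded to 4 dp:

893.8388 kPa


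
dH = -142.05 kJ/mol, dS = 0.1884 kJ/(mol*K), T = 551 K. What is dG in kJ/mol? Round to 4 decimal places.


Gibbs: dG = dH - T*dS (consistent units, dS already in kJ/(mol*K)).
T*dS = 551 * 0.1884 = 103.8084
dG = -142.05 - (103.8084)
dG = -245.8584 kJ/mol, rounded to 4 dp:

-245.8584 kJ/mol


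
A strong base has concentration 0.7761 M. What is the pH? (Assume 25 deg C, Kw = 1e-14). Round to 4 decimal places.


A strong base dissociates completely, so [OH-] equals the given concentration.
pOH = -log10([OH-]) = -log10(0.7761) = 0.110082
pH = 14 - pOH = 14 - 0.110082
pH = 13.889918, rounded to 4 dp:

13.8899


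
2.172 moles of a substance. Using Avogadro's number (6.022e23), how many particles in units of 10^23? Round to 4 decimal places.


N = n * NA, then divide by 1e23 for the requested units.
N / 1e23 = n * 6.022
N / 1e23 = 2.172 * 6.022
N / 1e23 = 13.079784, rounded to 4 dp:

13.0798


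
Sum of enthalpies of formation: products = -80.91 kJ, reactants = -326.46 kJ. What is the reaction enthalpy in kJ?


dH_rxn = sum(dH_f products) - sum(dH_f reactants)
dH_rxn = -80.91 - (-326.46)
dH_rxn = 245.55 kJ:

245.55 kJ


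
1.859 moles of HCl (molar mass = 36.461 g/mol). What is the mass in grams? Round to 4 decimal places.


mass = n * M
mass = 1.859 * 36.461
mass = 67.780999 g, rounded to 4 dp:

67.7810 g


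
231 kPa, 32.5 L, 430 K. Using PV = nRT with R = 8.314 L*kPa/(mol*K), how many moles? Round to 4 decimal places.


PV = nRT, solve for n = PV / (RT).
PV = 231 * 32.5 = 7507.5
RT = 8.314 * 430 = 3575.02
n = 7507.5 / 3575.02
n = 2.09998825 mol, rounded to 4 dp:

2.1000 mol


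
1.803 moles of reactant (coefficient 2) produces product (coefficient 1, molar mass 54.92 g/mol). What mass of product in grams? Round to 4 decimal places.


Use the coefficient ratio to convert reactant moles to product moles, then multiply by the product's molar mass.
moles_P = moles_R * (coeff_P / coeff_R) = 1.803 * (1/2) = 0.9015
mass_P = moles_P * M_P = 0.9015 * 54.92
mass_P = 49.51038 g, rounded to 4 dp:

49.5104 g


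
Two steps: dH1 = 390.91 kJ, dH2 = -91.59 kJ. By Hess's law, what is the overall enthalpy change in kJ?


Hess's law: enthalpy is a state function, so add the step enthalpies.
dH_total = dH1 + dH2 = 390.91 + (-91.59)
dH_total = 299.32 kJ:

299.32 kJ


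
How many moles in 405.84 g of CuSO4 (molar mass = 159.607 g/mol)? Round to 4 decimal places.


n = mass / M
n = 405.84 / 159.607
n = 2.54274562 mol, rounded to 4 dp:

2.5427 mol


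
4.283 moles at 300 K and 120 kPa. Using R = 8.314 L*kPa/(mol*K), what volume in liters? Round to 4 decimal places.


PV = nRT, solve for V = nRT / P.
nRT = 4.283 * 8.314 * 300 = 10682.6586
V = 10682.6586 / 120
V = 89.022155 L, rounded to 4 dp:

89.0222 L


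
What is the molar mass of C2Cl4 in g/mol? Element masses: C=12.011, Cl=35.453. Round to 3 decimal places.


M = sum(count * atomic_mass) over atoms.
M = 2*12.011 + 4*35.453
M = 24.022 + 141.812
M = 165.834 g/mol, rounded to 3 dp:

165.834 g/mol


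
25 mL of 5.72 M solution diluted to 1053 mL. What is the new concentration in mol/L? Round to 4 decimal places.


Dilution: M1*V1 = M2*V2, solve for M2.
M2 = M1*V1 / V2
M2 = 5.72 * 25 / 1053
M2 = 143.0 / 1053
M2 = 0.13580247 mol/L, rounded to 4 dp:

0.1358 mol/L


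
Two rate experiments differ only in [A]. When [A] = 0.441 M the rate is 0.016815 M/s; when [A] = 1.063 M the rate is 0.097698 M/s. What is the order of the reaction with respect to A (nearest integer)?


Rate is proportional to [A]^n, so rate2/rate1 = ([A]2/[A]1)^n. Take logs to solve for n.
rate2/rate1 = 0.097698 / 0.016815 = 5.8102
[A]2/[A]1 = 1.063 / 0.441 = 2.4104
n = ln(5.8102) / ln(2.4104) = 2.0
Nearest integer order:

2


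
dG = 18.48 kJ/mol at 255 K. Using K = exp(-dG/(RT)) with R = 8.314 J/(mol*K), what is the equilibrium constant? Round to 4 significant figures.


dG is in kJ/mol; multiply by 1000 to match R in J/(mol*K).
RT = 8.314 * 255 = 2120.07 J/mol
exponent = -dG*1000 / (RT) = -(18.48*1000) / 2120.07 = -8.71669332
K = exp(-8.71669332)
K = 0.00016382802, rounded to 4 significant figures:

0.0001638


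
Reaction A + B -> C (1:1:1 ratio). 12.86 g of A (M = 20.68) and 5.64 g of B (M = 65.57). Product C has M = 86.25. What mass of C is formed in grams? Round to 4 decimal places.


Find moles of each reactant; the smaller value is the limiting reagent in a 1:1:1 reaction, so moles_C equals moles of the limiter.
n_A = mass_A / M_A = 12.86 / 20.68 = 0.621857 mol
n_B = mass_B / M_B = 5.64 / 65.57 = 0.086015 mol
Limiting reagent: B (smaller), n_limiting = 0.086015 mol
mass_C = n_limiting * M_C = 0.086015 * 86.25
mass_C = 7.41879375 g, rounded to 4 dp:

7.4188 g


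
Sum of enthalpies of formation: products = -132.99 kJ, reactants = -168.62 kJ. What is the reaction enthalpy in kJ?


dH_rxn = sum(dH_f products) - sum(dH_f reactants)
dH_rxn = -132.99 - (-168.62)
dH_rxn = 35.63 kJ:

35.63 kJ


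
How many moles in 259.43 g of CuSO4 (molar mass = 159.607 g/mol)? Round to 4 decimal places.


n = mass / M
n = 259.43 / 159.607
n = 1.62542996 mol, rounded to 4 dp:

1.6254 mol


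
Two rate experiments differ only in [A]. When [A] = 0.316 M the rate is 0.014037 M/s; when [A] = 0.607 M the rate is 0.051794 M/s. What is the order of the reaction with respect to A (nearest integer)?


Rate is proportional to [A]^n, so rate2/rate1 = ([A]2/[A]1)^n. Take logs to solve for n.
rate2/rate1 = 0.051794 / 0.014037 = 3.6898
[A]2/[A]1 = 0.607 / 0.316 = 1.9209
n = ln(3.6898) / ln(1.9209) = 2.0
Nearest integer order:

2


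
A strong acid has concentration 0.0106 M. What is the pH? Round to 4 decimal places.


A strong acid dissociates completely, so [H+] equals the given concentration.
pH = -log10([H+]) = -log10(0.0106)
pH = 1.97469413, rounded to 4 dp:

1.9747


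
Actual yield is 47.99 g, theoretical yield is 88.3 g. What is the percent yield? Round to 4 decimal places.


% yield = 100 * actual / theoretical
% yield = 100 * 47.99 / 88.3
% yield = 54.34881087 %, rounded to 4 dp:

54.3488 %


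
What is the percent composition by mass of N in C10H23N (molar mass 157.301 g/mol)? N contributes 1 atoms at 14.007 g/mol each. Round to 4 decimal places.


pct = 100 * (n_elem * M_elem) / M_total
mass_contribution = 1 * 14.007 = 14.007 g/mol
pct = 100 * 14.007 / 157.301
pct = 8.9045842 %, rounded to 4 dp:

8.9046 %


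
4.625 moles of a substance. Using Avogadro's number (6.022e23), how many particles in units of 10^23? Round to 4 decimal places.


N = n * NA, then divide by 1e23 for the requested units.
N / 1e23 = n * 6.022
N / 1e23 = 4.625 * 6.022
N / 1e23 = 27.85175, rounded to 4 dp:

27.8518


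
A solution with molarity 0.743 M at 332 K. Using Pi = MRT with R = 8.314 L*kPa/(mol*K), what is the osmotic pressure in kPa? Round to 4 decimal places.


Osmotic pressure (van't Hoff): Pi = M*R*T.
RT = 8.314 * 332 = 2760.248
Pi = 0.743 * 2760.248
Pi = 2050.864264 kPa, rounded to 4 dp:

2050.8643 kPa


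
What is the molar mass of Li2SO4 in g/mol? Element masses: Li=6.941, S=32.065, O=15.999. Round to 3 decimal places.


M = sum(count * atomic_mass) over atoms.
M = 2*6.941 + 1*32.065 + 4*15.999
M = 13.882 + 32.065 + 63.996
M = 109.943 g/mol, rounded to 3 dp:

109.943 g/mol


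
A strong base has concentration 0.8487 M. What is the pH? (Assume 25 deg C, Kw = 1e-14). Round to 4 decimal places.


A strong base dissociates completely, so [OH-] equals the given concentration.
pOH = -log10([OH-]) = -log10(0.8487) = 0.071246
pH = 14 - pOH = 14 - 0.071246
pH = 13.928754, rounded to 4 dp:

13.9288


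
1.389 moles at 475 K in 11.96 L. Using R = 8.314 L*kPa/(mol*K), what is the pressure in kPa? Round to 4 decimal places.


PV = nRT, solve for P = nRT / V.
nRT = 1.389 * 8.314 * 475 = 5485.3694
P = 5485.3694 / 11.96
P = 458.64292642 kPa, rounded to 4 dp:

458.6429 kPa


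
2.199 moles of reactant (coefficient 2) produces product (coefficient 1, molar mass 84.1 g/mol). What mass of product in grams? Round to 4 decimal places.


Use the coefficient ratio to convert reactant moles to product moles, then multiply by the product's molar mass.
moles_P = moles_R * (coeff_P / coeff_R) = 2.199 * (1/2) = 1.0995
mass_P = moles_P * M_P = 1.0995 * 84.1
mass_P = 92.46795 g, rounded to 4 dp:

92.4680 g


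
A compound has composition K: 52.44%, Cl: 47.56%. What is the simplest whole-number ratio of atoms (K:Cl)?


Assume 100 g of compound, divide each mass% by atomic mass to get moles, then normalize by the smallest to get a raw atom ratio.
Moles per 100 g: K: 52.44/39.098 = 1.3412, Cl: 47.56/35.453 = 1.3415
Raw ratio (divide by min = 1.3412): K: 1.0, Cl: 1.0
Multiply by 1 to clear fractions: K: 1.0 ~= 1, Cl: 1.0 ~= 1
Reduce by GCD to get the simplest whole-number ratio:

1:1


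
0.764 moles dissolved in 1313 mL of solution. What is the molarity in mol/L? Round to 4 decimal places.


Convert volume to liters: V_L = V_mL / 1000.
V_L = 1313 / 1000 = 1.313 L
M = n / V_L = 0.764 / 1.313
M = 0.58187357 mol/L, rounded to 4 dp:

0.5819 mol/L


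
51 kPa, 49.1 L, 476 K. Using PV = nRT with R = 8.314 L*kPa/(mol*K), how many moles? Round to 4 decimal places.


PV = nRT, solve for n = PV / (RT).
PV = 51 * 49.1 = 2504.1
RT = 8.314 * 476 = 3957.464
n = 2504.1 / 3957.464
n = 0.6327537 mol, rounded to 4 dp:

0.6328 mol


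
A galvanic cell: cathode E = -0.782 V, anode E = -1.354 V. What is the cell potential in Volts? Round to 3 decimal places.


Standard cell potential: E_cell = E_cathode - E_anode.
E_cell = -0.782 - (-1.354)
E_cell = 0.572 V, rounded to 3 dp:

0.572 V


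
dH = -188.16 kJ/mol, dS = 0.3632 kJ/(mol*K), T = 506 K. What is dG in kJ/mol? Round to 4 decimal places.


Gibbs: dG = dH - T*dS (consistent units, dS already in kJ/(mol*K)).
T*dS = 506 * 0.3632 = 183.7792
dG = -188.16 - (183.7792)
dG = -371.9392 kJ/mol, rounded to 4 dp:

-371.9392 kJ/mol


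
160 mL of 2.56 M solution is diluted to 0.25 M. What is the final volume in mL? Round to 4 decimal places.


Dilution: M1*V1 = M2*V2, solve for V2.
V2 = M1*V1 / M2
V2 = 2.56 * 160 / 0.25
V2 = 409.6 / 0.25
V2 = 1638.4 mL, rounded to 4 dp:

1638.4000 mL


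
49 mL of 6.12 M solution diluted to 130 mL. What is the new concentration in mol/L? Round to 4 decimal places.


Dilution: M1*V1 = M2*V2, solve for M2.
M2 = M1*V1 / V2
M2 = 6.12 * 49 / 130
M2 = 299.88 / 130
M2 = 2.30676923 mol/L, rounded to 4 dp:

2.3068 mol/L


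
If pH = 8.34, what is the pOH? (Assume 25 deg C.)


At 25 deg C, pH + pOH = 14.
pOH = 14 - pH = 14 - 8.34
pOH = 5.66:

5.66


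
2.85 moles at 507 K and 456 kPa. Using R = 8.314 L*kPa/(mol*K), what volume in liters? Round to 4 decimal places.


PV = nRT, solve for V = nRT / P.
nRT = 2.85 * 8.314 * 507 = 12013.3143
V = 12013.3143 / 456
V = 26.3449875 L, rounded to 4 dp:

26.3450 L


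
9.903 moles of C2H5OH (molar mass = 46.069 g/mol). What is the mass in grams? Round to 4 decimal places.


mass = n * M
mass = 9.903 * 46.069
mass = 456.221307 g, rounded to 4 dp:

456.2213 g


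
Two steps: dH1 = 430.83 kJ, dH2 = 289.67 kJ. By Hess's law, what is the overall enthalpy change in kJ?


Hess's law: enthalpy is a state function, so add the step enthalpies.
dH_total = dH1 + dH2 = 430.83 + (289.67)
dH_total = 720.5 kJ:

720.50 kJ


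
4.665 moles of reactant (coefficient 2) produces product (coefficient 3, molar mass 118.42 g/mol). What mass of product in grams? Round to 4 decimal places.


Use the coefficient ratio to convert reactant moles to product moles, then multiply by the product's molar mass.
moles_P = moles_R * (coeff_P / coeff_R) = 4.665 * (3/2) = 6.9975
mass_P = moles_P * M_P = 6.9975 * 118.42
mass_P = 828.64395 g, rounded to 4 dp:

828.6440 g
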